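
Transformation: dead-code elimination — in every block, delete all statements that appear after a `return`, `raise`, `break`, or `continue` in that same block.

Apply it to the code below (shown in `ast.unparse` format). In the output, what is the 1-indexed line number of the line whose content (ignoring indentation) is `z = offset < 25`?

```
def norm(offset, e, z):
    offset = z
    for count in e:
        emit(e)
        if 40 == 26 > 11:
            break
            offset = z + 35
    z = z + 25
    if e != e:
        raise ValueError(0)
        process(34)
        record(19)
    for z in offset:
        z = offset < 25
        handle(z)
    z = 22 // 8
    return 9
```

11

Transformed code:
def norm(offset, e, z):
    offset = z
    for count in e:
        emit(e)
        if 40 == 26 > 11:
            break
    z = z + 25
    if e != e:
        raise ValueError(0)
    for z in offset:
        z = offset < 25
        handle(z)
    z = 22 // 8
    return 9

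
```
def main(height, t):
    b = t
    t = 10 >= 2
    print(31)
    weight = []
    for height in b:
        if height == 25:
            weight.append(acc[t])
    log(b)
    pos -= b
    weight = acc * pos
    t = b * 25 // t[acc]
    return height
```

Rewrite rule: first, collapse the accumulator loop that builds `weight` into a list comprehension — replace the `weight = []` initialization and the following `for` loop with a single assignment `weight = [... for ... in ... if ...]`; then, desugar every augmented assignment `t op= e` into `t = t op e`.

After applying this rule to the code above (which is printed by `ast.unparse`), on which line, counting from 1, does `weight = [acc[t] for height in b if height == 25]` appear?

Transformed code:
def main(height, t):
    b = t
    t = 10 >= 2
    print(31)
    weight = [acc[t] for height in b if height == 25]
    log(b)
    pos = pos - b
    weight = acc * pos
    t = b * 25 // t[acc]
    return height

5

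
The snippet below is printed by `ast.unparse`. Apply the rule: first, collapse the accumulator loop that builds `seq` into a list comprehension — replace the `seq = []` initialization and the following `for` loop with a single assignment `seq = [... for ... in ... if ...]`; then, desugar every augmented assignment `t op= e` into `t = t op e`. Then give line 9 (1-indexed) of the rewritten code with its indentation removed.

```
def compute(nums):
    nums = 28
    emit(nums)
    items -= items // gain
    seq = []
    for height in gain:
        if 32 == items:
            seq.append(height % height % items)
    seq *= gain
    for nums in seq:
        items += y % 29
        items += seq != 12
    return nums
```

items = items + (seq != 12)

Transformed code:
def compute(nums):
    nums = 28
    emit(nums)
    items = items - items // gain
    seq = [height % height % items for height in gain if 32 == items]
    seq = seq * gain
    for nums in seq:
        items = items + y % 29
        items = items + (seq != 12)
    return nums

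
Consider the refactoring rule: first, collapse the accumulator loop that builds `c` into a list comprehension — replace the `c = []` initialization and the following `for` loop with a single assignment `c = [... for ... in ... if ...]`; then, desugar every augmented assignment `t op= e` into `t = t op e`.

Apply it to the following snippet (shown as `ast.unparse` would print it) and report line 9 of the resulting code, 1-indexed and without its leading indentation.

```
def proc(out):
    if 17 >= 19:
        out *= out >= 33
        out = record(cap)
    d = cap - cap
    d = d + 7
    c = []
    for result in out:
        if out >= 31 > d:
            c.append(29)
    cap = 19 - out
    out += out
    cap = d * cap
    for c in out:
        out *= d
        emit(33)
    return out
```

out = out + out

Transformed code:
def proc(out):
    if 17 >= 19:
        out = out * (out >= 33)
        out = record(cap)
    d = cap - cap
    d = d + 7
    c = [29 for result in out if out >= 31 > d]
    cap = 19 - out
    out = out + out
    cap = d * cap
    for c in out:
        out = out * d
        emit(33)
    return out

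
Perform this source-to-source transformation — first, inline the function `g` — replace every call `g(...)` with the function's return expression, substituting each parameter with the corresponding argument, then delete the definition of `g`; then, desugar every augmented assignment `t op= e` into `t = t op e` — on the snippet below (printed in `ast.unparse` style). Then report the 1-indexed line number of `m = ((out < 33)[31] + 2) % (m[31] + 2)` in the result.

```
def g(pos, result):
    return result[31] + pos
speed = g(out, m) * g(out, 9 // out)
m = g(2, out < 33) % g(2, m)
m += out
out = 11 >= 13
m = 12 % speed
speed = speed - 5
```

Transformed code:
speed = (m[31] + out) * ((9 // out)[31] + out)
m = ((out < 33)[31] + 2) % (m[31] + 2)
m = m + out
out = 11 >= 13
m = 12 % speed
speed = speed - 5

2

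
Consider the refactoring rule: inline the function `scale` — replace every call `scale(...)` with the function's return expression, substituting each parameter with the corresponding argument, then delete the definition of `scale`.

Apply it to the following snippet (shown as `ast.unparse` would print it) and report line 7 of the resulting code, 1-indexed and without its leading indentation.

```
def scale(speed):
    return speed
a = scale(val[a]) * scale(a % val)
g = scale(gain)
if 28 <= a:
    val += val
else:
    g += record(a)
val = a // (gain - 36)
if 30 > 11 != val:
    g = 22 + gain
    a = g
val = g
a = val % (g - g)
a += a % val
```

Transformed code:
a = val[a] * (a % val)
g = gain
if 28 <= a:
    val += val
else:
    g += record(a)
val = a // (gain - 36)
if 30 > 11 != val:
    g = 22 + gain
    a = g
val = g
a = val % (g - g)
a += a % val

val = a // (gain - 36)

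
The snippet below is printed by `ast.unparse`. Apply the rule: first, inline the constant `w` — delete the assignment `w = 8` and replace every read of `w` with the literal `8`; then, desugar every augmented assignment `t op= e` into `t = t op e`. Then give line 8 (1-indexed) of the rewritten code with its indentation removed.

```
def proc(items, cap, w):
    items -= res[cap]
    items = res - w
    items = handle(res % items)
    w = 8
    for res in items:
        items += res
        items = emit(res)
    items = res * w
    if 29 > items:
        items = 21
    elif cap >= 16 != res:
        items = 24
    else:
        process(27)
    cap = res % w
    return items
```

Transformed code:
def proc(items, cap, w):
    items = items - res[cap]
    items = res - 8
    items = handle(res % items)
    for res in items:
        items = items + res
        items = emit(res)
    items = res * 8
    if 29 > items:
        items = 21
    elif cap >= 16 != res:
        items = 24
    else:
        process(27)
    cap = res % 8
    return items

items = res * 8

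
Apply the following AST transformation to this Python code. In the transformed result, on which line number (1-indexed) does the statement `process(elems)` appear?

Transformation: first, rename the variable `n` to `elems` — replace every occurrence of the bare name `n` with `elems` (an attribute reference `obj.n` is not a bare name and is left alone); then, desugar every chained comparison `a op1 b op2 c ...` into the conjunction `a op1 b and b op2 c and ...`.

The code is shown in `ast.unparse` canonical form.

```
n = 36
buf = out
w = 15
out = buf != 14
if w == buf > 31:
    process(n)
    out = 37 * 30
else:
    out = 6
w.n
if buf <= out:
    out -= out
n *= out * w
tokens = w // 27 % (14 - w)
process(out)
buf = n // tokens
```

Transformed code:
elems = 36
buf = out
w = 15
out = buf != 14
if w == buf and buf > 31:
    process(elems)
    out = 37 * 30
else:
    out = 6
w.n
if buf <= out:
    out -= out
elems *= out * w
tokens = w // 27 % (14 - w)
process(out)
buf = elems // tokens

6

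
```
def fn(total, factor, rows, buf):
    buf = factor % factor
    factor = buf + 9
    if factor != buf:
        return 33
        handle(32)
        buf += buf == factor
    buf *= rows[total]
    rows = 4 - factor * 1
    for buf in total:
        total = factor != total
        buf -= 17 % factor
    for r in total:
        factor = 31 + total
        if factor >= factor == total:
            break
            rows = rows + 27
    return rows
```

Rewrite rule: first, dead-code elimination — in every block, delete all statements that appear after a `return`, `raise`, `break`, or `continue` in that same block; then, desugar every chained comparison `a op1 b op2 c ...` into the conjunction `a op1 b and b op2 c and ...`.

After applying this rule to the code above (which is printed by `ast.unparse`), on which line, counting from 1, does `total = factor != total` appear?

Transformed code:
def fn(total, factor, rows, buf):
    buf = factor % factor
    factor = buf + 9
    if factor != buf:
        return 33
    buf *= rows[total]
    rows = 4 - factor * 1
    for buf in total:
        total = factor != total
        buf -= 17 % factor
    for r in total:
        factor = 31 + total
        if factor >= factor and factor == total:
            break
    return rows

9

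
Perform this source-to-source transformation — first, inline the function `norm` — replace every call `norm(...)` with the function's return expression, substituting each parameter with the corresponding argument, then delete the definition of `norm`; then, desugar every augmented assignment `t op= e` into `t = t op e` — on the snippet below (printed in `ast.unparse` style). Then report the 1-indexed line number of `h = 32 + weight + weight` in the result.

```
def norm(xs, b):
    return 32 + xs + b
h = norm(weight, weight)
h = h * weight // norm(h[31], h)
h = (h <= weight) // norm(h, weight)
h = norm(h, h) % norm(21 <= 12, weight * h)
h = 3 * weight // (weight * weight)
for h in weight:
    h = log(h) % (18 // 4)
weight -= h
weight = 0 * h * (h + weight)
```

Transformed code:
h = 32 + weight + weight
h = h * weight // (32 + h[31] + h)
h = (h <= weight) // (32 + h + weight)
h = (32 + h + h) % (32 + (21 <= 12) + weight * h)
h = 3 * weight // (weight * weight)
for h in weight:
    h = log(h) % (18 // 4)
weight = weight - h
weight = 0 * h * (h + weight)

1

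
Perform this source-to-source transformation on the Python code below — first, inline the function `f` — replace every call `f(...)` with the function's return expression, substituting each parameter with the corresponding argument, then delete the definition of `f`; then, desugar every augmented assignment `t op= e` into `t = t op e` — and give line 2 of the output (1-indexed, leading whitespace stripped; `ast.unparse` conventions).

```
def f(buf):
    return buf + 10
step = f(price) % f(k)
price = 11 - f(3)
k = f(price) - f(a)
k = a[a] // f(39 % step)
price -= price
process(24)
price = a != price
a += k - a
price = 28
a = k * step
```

price = 11 - (3 + 10)

Transformed code:
step = (price + 10) % (k + 10)
price = 11 - (3 + 10)
k = price + 10 - (a + 10)
k = a[a] // (39 % step + 10)
price = price - price
process(24)
price = a != price
a = a + (k - a)
price = 28
a = k * step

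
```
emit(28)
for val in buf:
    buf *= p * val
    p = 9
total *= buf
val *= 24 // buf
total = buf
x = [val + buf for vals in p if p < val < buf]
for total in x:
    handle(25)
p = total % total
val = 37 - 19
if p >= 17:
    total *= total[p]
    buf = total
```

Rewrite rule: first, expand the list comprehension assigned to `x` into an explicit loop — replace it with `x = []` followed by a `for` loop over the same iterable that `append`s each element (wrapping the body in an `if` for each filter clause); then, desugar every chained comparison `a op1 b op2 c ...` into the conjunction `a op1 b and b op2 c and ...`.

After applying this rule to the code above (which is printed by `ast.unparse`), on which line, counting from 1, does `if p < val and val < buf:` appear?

10

Transformed code:
emit(28)
for val in buf:
    buf *= p * val
    p = 9
total *= buf
val *= 24 // buf
total = buf
x = []
for vals in p:
    if p < val and val < buf:
        x.append(val + buf)
for total in x:
    handle(25)
p = total % total
val = 37 - 19
if p >= 17:
    total *= total[p]
    buf = total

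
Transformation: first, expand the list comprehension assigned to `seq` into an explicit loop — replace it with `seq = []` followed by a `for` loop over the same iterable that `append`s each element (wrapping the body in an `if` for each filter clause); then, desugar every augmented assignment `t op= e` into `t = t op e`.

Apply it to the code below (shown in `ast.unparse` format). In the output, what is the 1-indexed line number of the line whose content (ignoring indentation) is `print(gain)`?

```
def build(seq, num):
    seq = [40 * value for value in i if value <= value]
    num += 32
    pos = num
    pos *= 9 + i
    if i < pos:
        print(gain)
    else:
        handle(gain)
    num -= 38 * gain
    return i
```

Transformed code:
def build(seq, num):
    seq = []
    for value in i:
        if value <= value:
            seq.append(40 * value)
    num = num + 32
    pos = num
    pos = pos * (9 + i)
    if i < pos:
        print(gain)
    else:
        handle(gain)
    num = num - 38 * gain
    return i

10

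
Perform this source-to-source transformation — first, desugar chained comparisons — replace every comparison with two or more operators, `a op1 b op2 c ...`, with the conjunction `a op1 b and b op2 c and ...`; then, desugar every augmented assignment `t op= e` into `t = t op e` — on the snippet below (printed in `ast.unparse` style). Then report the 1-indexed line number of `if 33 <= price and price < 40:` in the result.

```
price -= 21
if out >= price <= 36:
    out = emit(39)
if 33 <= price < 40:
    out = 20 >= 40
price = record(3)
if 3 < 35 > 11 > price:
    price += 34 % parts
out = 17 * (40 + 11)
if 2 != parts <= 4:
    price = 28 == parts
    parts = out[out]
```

4

Transformed code:
price = price - 21
if out >= price and price <= 36:
    out = emit(39)
if 33 <= price and price < 40:
    out = 20 >= 40
price = record(3)
if 3 < 35 and 35 > 11 and (11 > price):
    price = price + 34 % parts
out = 17 * (40 + 11)
if 2 != parts and parts <= 4:
    price = 28 == parts
    parts = out[out]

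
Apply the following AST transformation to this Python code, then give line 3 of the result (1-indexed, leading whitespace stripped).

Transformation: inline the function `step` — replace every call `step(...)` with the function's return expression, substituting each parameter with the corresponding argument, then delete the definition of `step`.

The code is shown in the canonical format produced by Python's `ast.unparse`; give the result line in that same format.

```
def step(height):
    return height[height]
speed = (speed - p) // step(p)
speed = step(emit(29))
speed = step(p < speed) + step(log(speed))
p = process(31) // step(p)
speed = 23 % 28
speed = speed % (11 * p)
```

speed = (p < speed)[p < speed] + log(speed)[log(speed)]

Transformed code:
speed = (speed - p) // p[p]
speed = emit(29)[emit(29)]
speed = (p < speed)[p < speed] + log(speed)[log(speed)]
p = process(31) // p[p]
speed = 23 % 28
speed = speed % (11 * p)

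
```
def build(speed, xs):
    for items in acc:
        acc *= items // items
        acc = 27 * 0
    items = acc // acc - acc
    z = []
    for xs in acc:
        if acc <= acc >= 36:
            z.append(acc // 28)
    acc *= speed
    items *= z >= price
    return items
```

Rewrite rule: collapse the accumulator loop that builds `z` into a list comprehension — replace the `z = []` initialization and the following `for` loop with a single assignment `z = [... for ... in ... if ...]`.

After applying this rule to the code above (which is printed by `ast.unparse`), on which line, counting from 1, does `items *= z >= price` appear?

8

Transformed code:
def build(speed, xs):
    for items in acc:
        acc *= items // items
        acc = 27 * 0
    items = acc // acc - acc
    z = [acc // 28 for xs in acc if acc <= acc >= 36]
    acc *= speed
    items *= z >= price
    return items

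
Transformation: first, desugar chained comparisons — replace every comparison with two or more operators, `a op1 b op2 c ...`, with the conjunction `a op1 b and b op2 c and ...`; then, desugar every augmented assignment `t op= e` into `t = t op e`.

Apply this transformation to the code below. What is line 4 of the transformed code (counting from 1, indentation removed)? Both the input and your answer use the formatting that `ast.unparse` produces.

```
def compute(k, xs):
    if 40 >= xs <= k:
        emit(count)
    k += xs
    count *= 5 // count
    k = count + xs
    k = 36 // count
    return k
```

Transformed code:
def compute(k, xs):
    if 40 >= xs and xs <= k:
        emit(count)
    k = k + xs
    count = count * (5 // count)
    k = count + xs
    k = 36 // count
    return k

k = k + xs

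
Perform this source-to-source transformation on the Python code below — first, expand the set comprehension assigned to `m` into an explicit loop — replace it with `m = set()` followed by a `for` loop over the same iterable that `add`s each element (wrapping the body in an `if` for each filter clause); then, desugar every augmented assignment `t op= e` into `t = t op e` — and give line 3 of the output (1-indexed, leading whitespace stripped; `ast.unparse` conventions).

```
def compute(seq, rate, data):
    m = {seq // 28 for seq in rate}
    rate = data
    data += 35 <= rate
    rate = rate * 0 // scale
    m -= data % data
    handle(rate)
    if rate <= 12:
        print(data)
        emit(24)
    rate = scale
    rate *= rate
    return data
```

Transformed code:
def compute(seq, rate, data):
    m = set()
    for seq in rate:
        m.add(seq // 28)
    rate = data
    data = data + (35 <= rate)
    rate = rate * 0 // scale
    m = m - data % data
    handle(rate)
    if rate <= 12:
        print(data)
        emit(24)
    rate = scale
    rate = rate * rate
    return data

for seq in rate:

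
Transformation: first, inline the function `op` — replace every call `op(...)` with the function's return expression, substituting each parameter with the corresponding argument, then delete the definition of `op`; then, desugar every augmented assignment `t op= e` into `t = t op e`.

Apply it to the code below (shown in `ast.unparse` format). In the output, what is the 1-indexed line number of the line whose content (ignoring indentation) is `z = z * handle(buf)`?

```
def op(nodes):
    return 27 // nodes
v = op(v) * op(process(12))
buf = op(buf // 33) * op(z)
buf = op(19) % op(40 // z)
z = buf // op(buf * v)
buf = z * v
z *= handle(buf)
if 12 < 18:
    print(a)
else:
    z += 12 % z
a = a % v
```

6

Transformed code:
v = 27 // v * (27 // process(12))
buf = 27 // (buf // 33) * (27 // z)
buf = 27 // 19 % (27 // (40 // z))
z = buf // (27 // (buf * v))
buf = z * v
z = z * handle(buf)
if 12 < 18:
    print(a)
else:
    z = z + 12 % z
a = a % v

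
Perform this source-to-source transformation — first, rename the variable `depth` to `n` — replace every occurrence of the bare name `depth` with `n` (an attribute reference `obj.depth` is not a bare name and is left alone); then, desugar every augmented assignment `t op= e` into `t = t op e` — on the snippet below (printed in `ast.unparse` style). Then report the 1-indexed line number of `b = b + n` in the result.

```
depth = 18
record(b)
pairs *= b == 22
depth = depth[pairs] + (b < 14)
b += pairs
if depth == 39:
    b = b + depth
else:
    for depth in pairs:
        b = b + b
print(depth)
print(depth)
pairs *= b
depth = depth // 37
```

Transformed code:
n = 18
record(b)
pairs = pairs * (b == 22)
n = n[pairs] + (b < 14)
b = b + pairs
if n == 39:
    b = b + n
else:
    for n in pairs:
        b = b + b
print(n)
print(n)
pairs = pairs * b
n = n // 37

7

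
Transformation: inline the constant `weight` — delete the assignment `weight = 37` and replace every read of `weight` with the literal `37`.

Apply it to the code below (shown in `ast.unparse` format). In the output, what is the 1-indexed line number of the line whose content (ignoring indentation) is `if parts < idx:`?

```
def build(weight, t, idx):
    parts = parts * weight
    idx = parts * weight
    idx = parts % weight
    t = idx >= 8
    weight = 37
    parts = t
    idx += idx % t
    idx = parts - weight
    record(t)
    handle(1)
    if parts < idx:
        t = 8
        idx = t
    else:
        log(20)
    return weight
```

11

Transformed code:
def build(weight, t, idx):
    parts = parts * 37
    idx = parts * 37
    idx = parts % 37
    t = idx >= 8
    parts = t
    idx += idx % t
    idx = parts - 37
    record(t)
    handle(1)
    if parts < idx:
        t = 8
        idx = t
    else:
        log(20)
    return 37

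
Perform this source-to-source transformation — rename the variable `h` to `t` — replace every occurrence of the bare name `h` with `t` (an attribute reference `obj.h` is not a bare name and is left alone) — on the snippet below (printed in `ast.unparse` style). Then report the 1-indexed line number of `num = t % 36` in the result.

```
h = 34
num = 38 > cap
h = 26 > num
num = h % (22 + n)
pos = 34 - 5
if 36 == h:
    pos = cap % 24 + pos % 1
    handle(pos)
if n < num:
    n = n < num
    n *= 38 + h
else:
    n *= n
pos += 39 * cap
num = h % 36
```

Transformed code:
t = 34
num = 38 > cap
t = 26 > num
num = t % (22 + n)
pos = 34 - 5
if 36 == t:
    pos = cap % 24 + pos % 1
    handle(pos)
if n < num:
    n = n < num
    n *= 38 + t
else:
    n *= n
pos += 39 * cap
num = t % 36

15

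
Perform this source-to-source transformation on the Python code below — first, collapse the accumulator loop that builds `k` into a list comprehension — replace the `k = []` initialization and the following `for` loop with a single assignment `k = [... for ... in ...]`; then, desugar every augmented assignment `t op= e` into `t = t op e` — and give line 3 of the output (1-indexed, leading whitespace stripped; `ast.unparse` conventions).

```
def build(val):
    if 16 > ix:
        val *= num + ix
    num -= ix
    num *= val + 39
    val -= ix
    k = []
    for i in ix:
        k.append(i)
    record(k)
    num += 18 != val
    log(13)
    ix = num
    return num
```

val = val * (num + ix)

Transformed code:
def build(val):
    if 16 > ix:
        val = val * (num + ix)
    num = num - ix
    num = num * (val + 39)
    val = val - ix
    k = [i for i in ix]
    record(k)
    num = num + (18 != val)
    log(13)
    ix = num
    return num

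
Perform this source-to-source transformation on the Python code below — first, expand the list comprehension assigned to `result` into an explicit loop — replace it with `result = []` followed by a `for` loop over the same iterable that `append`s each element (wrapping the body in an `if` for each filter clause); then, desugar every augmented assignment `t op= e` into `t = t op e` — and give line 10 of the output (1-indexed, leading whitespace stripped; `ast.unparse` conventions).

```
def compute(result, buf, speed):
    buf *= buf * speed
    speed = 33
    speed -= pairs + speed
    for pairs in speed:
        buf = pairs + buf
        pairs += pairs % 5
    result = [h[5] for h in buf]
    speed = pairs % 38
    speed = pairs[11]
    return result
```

Transformed code:
def compute(result, buf, speed):
    buf = buf * (buf * speed)
    speed = 33
    speed = speed - (pairs + speed)
    for pairs in speed:
        buf = pairs + buf
        pairs = pairs + pairs % 5
    result = []
    for h in buf:
        result.append(h[5])
    speed = pairs % 38
    speed = pairs[11]
    return result

result.append(h[5])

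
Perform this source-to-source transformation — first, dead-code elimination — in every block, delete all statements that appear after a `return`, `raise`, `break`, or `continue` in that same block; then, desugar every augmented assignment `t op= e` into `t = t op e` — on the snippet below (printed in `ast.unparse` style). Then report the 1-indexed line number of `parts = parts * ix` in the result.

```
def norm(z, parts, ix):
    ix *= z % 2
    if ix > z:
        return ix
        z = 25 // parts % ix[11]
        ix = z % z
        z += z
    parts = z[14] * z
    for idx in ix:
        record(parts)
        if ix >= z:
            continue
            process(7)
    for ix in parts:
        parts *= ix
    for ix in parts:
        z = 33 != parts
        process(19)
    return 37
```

Transformed code:
def norm(z, parts, ix):
    ix = ix * (z % 2)
    if ix > z:
        return ix
    parts = z[14] * z
    for idx in ix:
        record(parts)
        if ix >= z:
            continue
    for ix in parts:
        parts = parts * ix
    for ix in parts:
        z = 33 != parts
        process(19)
    return 37

11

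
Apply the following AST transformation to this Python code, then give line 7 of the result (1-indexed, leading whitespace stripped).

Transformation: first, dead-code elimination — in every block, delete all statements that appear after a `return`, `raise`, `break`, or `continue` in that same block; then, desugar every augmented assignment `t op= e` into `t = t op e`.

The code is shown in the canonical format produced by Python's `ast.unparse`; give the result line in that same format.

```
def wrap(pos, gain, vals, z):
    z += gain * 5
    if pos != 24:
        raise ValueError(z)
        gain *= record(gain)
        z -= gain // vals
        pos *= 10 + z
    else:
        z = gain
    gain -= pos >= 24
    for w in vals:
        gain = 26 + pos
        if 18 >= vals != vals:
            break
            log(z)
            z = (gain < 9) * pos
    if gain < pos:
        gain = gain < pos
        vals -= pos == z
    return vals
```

Transformed code:
def wrap(pos, gain, vals, z):
    z = z + gain * 5
    if pos != 24:
        raise ValueError(z)
    else:
        z = gain
    gain = gain - (pos >= 24)
    for w in vals:
        gain = 26 + pos
        if 18 >= vals != vals:
            break
    if gain < pos:
        gain = gain < pos
        vals = vals - (pos == z)
    return vals

gain = gain - (pos >= 24)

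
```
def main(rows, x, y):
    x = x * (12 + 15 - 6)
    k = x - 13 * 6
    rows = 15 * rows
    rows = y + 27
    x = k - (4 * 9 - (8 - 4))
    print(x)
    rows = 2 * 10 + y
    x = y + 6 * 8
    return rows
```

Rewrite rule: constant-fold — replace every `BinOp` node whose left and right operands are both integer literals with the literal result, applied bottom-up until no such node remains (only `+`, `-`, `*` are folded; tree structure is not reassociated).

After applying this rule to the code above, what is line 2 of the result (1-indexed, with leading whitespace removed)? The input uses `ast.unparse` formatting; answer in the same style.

Transformed code:
def main(rows, x, y):
    x = x * 21
    k = x - 78
    rows = 15 * rows
    rows = y + 27
    x = k - 32
    print(x)
    rows = 20 + y
    x = y + 48
    return rows

x = x * 21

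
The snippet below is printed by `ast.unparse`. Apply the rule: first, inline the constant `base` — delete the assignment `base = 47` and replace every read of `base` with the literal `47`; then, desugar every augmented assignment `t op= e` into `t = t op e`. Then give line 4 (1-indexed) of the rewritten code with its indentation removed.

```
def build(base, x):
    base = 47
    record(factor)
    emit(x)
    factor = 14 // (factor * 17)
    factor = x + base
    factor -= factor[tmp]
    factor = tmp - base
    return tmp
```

Transformed code:
def build(base, x):
    record(factor)
    emit(x)
    factor = 14 // (factor * 17)
    factor = x + 47
    factor = factor - factor[tmp]
    factor = tmp - 47
    return tmp

factor = 14 // (factor * 17)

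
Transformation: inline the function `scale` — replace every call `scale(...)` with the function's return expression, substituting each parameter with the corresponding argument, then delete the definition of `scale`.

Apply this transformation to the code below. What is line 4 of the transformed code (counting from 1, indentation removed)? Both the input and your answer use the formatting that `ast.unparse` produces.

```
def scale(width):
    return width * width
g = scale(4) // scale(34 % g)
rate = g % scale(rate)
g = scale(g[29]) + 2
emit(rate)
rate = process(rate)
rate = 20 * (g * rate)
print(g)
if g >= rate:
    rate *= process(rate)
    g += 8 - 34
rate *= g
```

Transformed code:
g = 4 * 4 // (34 % g * (34 % g))
rate = g % (rate * rate)
g = g[29] * g[29] + 2
emit(rate)
rate = process(rate)
rate = 20 * (g * rate)
print(g)
if g >= rate:
    rate *= process(rate)
    g += 8 - 34
rate *= g

emit(rate)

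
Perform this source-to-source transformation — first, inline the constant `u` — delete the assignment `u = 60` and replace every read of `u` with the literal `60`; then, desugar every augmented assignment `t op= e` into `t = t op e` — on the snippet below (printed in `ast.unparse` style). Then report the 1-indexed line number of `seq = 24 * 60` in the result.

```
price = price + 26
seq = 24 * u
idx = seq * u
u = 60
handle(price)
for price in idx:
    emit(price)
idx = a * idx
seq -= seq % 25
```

2

Transformed code:
price = price + 26
seq = 24 * 60
idx = seq * 60
handle(price)
for price in idx:
    emit(price)
idx = a * idx
seq = seq - seq % 25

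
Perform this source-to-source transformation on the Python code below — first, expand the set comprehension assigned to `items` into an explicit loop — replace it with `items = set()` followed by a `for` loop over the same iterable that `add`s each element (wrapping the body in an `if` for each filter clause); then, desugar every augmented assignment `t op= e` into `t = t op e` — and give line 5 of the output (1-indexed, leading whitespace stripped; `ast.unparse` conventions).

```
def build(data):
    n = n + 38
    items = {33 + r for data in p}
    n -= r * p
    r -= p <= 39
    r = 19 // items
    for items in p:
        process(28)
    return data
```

Transformed code:
def build(data):
    n = n + 38
    items = set()
    for data in p:
        items.add(33 + r)
    n = n - r * p
    r = r - (p <= 39)
    r = 19 // items
    for items in p:
        process(28)
    return data

items.add(33 + r)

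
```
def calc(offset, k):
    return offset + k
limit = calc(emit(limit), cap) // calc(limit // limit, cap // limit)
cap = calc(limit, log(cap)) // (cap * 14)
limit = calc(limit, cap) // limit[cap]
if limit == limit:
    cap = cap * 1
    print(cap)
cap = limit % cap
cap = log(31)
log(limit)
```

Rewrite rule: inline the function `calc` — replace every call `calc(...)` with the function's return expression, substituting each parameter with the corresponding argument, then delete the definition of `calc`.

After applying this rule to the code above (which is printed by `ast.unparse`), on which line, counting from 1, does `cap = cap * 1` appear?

Transformed code:
limit = (emit(limit) + cap) // (limit // limit + cap // limit)
cap = (limit + log(cap)) // (cap * 14)
limit = (limit + cap) // limit[cap]
if limit == limit:
    cap = cap * 1
    print(cap)
cap = limit % cap
cap = log(31)
log(limit)

5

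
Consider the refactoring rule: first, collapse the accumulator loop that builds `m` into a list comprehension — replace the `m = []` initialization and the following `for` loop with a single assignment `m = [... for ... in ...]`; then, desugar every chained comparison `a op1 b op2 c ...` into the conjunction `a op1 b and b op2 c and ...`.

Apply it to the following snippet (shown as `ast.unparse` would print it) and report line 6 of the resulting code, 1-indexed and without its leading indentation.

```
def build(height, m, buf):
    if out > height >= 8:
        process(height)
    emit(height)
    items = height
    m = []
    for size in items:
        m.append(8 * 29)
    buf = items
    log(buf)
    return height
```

Transformed code:
def build(height, m, buf):
    if out > height and height >= 8:
        process(height)
    emit(height)
    items = height
    m = [8 * 29 for size in items]
    buf = items
    log(buf)
    return height

m = [8 * 29 for size in items]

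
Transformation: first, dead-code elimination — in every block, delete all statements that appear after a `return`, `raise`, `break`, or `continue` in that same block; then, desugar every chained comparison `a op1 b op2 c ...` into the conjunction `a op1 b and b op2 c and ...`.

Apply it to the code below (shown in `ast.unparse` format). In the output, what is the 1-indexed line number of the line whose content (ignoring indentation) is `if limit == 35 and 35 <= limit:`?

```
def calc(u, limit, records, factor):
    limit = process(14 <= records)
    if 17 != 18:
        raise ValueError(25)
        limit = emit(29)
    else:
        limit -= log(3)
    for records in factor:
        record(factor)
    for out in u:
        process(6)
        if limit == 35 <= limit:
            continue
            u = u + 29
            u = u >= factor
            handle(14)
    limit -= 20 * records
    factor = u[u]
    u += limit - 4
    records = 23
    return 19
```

Transformed code:
def calc(u, limit, records, factor):
    limit = process(14 <= records)
    if 17 != 18:
        raise ValueError(25)
    else:
        limit -= log(3)
    for records in factor:
        record(factor)
    for out in u:
        process(6)
        if limit == 35 and 35 <= limit:
            continue
    limit -= 20 * records
    factor = u[u]
    u += limit - 4
    records = 23
    return 19

11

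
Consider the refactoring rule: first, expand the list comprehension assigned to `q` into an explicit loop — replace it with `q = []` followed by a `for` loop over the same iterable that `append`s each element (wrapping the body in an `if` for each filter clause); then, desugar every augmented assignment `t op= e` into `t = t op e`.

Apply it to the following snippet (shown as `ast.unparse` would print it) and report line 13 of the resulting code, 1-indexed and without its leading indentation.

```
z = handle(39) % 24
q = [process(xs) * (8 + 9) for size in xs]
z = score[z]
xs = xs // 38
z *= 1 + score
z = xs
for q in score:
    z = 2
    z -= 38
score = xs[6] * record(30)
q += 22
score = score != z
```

Transformed code:
z = handle(39) % 24
q = []
for size in xs:
    q.append(process(xs) * (8 + 9))
z = score[z]
xs = xs // 38
z = z * (1 + score)
z = xs
for q in score:
    z = 2
    z = z - 38
score = xs[6] * record(30)
q = q + 22
score = score != z

q = q + 22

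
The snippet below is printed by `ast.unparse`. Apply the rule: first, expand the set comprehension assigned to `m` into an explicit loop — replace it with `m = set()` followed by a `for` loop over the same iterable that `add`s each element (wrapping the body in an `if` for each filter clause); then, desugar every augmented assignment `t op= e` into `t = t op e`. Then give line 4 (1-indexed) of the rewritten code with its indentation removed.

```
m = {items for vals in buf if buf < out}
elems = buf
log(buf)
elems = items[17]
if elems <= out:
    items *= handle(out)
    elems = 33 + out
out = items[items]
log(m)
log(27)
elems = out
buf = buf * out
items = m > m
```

m.add(items)

Transformed code:
m = set()
for vals in buf:
    if buf < out:
        m.add(items)
elems = buf
log(buf)
elems = items[17]
if elems <= out:
    items = items * handle(out)
    elems = 33 + out
out = items[items]
log(m)
log(27)
elems = out
buf = buf * out
items = m > m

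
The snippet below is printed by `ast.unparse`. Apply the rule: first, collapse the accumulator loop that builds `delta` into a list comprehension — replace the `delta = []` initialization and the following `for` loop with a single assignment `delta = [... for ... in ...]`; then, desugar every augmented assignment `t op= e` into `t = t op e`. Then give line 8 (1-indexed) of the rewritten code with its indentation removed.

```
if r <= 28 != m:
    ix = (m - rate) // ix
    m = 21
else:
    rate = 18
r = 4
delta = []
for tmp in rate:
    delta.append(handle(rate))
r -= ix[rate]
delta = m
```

r = r - ix[rate]

Transformed code:
if r <= 28 != m:
    ix = (m - rate) // ix
    m = 21
else:
    rate = 18
r = 4
delta = [handle(rate) for tmp in rate]
r = r - ix[rate]
delta = m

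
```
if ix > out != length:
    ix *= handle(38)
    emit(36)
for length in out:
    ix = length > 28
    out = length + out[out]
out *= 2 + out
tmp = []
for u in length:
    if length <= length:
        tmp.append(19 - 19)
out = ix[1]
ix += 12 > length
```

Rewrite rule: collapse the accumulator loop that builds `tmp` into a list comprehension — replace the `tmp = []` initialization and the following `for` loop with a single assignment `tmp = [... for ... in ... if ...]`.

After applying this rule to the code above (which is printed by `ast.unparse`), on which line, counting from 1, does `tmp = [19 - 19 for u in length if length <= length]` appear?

8

Transformed code:
if ix > out != length:
    ix *= handle(38)
    emit(36)
for length in out:
    ix = length > 28
    out = length + out[out]
out *= 2 + out
tmp = [19 - 19 for u in length if length <= length]
out = ix[1]
ix += 12 > length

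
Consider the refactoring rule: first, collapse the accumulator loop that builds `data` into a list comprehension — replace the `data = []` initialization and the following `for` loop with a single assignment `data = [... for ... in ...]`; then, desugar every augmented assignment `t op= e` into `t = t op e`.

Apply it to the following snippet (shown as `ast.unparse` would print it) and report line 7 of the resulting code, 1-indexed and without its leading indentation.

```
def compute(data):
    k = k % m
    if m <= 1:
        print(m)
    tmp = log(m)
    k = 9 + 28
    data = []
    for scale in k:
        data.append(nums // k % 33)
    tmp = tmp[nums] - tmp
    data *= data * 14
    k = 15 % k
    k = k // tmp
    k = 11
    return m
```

data = [nums // k % 33 for scale in k]

Transformed code:
def compute(data):
    k = k % m
    if m <= 1:
        print(m)
    tmp = log(m)
    k = 9 + 28
    data = [nums // k % 33 for scale in k]
    tmp = tmp[nums] - tmp
    data = data * (data * 14)
    k = 15 % k
    k = k // tmp
    k = 11
    return m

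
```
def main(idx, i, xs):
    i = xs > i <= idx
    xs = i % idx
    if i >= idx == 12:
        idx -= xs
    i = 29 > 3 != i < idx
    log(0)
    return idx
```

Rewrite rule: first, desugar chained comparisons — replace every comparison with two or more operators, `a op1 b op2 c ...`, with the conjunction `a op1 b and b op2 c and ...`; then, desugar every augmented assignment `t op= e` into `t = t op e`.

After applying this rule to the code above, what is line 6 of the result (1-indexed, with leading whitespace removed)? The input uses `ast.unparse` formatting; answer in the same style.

Transformed code:
def main(idx, i, xs):
    i = xs > i and i <= idx
    xs = i % idx
    if i >= idx and idx == 12:
        idx = idx - xs
    i = 29 > 3 and 3 != i and (i < idx)
    log(0)
    return idx

i = 29 > 3 and 3 != i and (i < idx)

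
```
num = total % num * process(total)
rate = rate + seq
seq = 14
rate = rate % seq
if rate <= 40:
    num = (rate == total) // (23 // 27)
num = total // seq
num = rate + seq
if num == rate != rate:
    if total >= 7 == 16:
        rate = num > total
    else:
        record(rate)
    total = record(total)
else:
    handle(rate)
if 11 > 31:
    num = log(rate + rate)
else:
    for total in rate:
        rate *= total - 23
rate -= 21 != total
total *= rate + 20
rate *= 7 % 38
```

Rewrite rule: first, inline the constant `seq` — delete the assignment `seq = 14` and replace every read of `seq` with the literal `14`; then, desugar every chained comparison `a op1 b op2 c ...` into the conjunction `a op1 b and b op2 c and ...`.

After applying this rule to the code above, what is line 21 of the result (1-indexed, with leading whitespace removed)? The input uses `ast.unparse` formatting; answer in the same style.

rate -= 21 != total

Transformed code:
num = total % num * process(total)
rate = rate + 14
rate = rate % 14
if rate <= 40:
    num = (rate == total) // (23 // 27)
num = total // 14
num = rate + 14
if num == rate and rate != rate:
    if total >= 7 and 7 == 16:
        rate = num > total
    else:
        record(rate)
    total = record(total)
else:
    handle(rate)
if 11 > 31:
    num = log(rate + rate)
else:
    for total in rate:
        rate *= total - 23
rate -= 21 != total
total *= rate + 20
rate *= 7 % 38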